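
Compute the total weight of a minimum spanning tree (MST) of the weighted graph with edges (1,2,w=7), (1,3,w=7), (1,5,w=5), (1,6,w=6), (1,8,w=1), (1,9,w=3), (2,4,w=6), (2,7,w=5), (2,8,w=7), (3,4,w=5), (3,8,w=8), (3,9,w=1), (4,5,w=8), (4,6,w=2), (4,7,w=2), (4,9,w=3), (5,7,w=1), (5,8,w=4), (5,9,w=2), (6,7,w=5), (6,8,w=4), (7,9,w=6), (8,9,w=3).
17 (MST edges: (1,8,w=1), (1,9,w=3), (2,7,w=5), (3,9,w=1), (4,6,w=2), (4,7,w=2), (5,7,w=1), (5,9,w=2); sum of weights 1 + 3 + 5 + 1 + 2 + 2 + 1 + 2 = 17)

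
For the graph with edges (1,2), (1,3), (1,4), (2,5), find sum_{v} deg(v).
8 (handshake: sum of degrees = 2|E| = 2 x 4 = 8)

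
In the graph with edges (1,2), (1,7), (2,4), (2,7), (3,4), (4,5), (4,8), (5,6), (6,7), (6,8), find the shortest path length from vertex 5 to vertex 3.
2 (path: 5 -> 4 -> 3, 2 edges)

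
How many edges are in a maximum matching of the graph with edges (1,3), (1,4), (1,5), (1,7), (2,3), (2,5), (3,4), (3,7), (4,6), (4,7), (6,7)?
3 (matching: (1,7), (2,5), (4,6); upper bound floor(n/2) = floor(7/2) = 3)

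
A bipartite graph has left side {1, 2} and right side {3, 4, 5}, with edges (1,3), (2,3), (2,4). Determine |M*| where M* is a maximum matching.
2 (matching: (1,3), (2,4); upper bound min(|L|,|R|) = min(2,3) = 2)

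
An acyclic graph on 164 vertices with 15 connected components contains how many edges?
149 (Each of the 15 component trees on V_i vertices has V_i - 1 edges; summing gives V - C = 164 - 15 = 149)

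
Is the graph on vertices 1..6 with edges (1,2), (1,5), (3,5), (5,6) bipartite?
Yes. Partition: {1, 3, 4, 6}, {2, 5}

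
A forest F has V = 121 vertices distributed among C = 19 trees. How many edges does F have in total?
102 (Each of the 19 component trees on V_i vertices has V_i - 1 edges; summing gives V - C = 121 - 19 = 102)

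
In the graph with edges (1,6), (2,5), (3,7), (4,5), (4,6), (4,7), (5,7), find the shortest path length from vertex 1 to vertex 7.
3 (path: 1 -> 6 -> 4 -> 7, 3 edges)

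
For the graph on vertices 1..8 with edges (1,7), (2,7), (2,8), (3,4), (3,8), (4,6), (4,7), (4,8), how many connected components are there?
2 (components: {1, 2, 3, 4, 6, 7, 8}, {5})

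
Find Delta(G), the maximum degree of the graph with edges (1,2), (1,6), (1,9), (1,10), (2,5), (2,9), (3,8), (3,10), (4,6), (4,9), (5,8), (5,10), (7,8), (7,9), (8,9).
5 (attained at vertex 9)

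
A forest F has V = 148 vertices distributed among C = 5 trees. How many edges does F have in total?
143 (Each of the 5 component trees on V_i vertices has V_i - 1 edges; summing gives V - C = 148 - 5 = 143)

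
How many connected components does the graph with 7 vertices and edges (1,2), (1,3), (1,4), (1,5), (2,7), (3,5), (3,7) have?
2 (components: {1, 2, 3, 4, 5, 7}, {6})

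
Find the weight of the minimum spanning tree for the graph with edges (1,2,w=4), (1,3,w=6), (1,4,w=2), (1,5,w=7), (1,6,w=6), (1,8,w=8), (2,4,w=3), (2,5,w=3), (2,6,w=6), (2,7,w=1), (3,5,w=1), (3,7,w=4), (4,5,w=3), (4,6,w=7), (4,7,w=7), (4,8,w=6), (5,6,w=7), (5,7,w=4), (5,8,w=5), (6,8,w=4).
19 (MST edges: (1,4,w=2), (2,4,w=3), (2,5,w=3), (2,7,w=1), (3,5,w=1), (5,8,w=5), (6,8,w=4); sum of weights 2 + 3 + 3 + 1 + 1 + 5 + 4 = 19)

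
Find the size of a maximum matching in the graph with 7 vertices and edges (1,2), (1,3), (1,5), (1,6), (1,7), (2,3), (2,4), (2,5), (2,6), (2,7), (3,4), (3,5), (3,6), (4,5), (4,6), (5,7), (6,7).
3 (matching: (2,4), (3,6), (5,7); upper bound floor(n/2) = floor(7/2) = 3)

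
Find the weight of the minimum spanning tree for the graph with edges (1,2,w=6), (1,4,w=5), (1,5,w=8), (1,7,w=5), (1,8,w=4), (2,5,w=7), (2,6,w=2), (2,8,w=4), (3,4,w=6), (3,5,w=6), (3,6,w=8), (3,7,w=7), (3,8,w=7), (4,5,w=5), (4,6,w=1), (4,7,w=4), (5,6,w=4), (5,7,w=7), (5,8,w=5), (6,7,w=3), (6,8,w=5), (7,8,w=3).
23 (MST edges: (1,8,w=4), (2,6,w=2), (3,4,w=6), (4,6,w=1), (5,6,w=4), (6,7,w=3), (7,8,w=3); sum of weights 4 + 2 + 6 + 1 + 4 + 3 + 3 = 23)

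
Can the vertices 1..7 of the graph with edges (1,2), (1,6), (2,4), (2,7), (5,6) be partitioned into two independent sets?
Yes. Partition: {1, 3, 4, 5, 7}, {2, 6}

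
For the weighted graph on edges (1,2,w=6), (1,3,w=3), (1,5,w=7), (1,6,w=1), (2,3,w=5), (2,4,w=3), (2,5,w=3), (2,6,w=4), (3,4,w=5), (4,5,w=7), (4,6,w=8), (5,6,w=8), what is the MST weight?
14 (MST edges: (1,3,w=3), (1,6,w=1), (2,4,w=3), (2,5,w=3), (2,6,w=4); sum of weights 3 + 1 + 3 + 3 + 4 = 14)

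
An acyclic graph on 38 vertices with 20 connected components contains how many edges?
18 (Each of the 20 component trees on V_i vertices has V_i - 1 edges; summing gives V - C = 38 - 20 = 18)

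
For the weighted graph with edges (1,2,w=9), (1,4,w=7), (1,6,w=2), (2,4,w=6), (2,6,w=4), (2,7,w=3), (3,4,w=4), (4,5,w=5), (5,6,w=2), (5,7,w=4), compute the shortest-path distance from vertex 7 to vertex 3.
13 (path: 7 -> 2 -> 4 -> 3; weights 3 + 6 + 4 = 13)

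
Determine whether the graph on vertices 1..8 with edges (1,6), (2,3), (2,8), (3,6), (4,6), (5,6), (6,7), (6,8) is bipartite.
Yes. Partition: {1, 3, 4, 5, 7, 8}, {2, 6}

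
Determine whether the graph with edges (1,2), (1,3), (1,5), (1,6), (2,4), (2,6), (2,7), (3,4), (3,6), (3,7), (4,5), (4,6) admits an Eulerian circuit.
Yes (the graph is connected and all 7 vertices have even degree)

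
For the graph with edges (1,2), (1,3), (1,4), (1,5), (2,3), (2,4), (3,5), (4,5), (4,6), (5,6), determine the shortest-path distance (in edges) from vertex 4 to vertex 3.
2 (path: 4 -> 2 -> 3, 2 edges)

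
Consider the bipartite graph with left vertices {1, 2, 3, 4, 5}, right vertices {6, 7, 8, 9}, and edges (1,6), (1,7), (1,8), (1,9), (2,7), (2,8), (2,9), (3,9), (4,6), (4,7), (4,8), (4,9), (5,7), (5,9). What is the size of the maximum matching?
4 (matching: (1,9), (2,8), (4,6), (5,7); upper bound min(|L|,|R|) = min(5,4) = 4)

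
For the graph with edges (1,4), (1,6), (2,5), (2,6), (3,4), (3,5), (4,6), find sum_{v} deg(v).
14 (handshake: sum of degrees = 2|E| = 2 x 7 = 14)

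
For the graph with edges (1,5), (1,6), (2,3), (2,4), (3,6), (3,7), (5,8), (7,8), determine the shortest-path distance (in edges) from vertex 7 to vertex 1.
3 (path: 7 -> 3 -> 6 -> 1, 3 edges)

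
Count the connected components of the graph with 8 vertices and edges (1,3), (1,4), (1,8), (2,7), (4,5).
3 (components: {1, 3, 4, 5, 8}, {2, 7}, {6})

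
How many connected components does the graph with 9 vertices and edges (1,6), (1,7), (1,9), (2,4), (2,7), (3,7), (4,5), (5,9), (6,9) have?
2 (components: {1, 2, 3, 4, 5, 6, 7, 9}, {8})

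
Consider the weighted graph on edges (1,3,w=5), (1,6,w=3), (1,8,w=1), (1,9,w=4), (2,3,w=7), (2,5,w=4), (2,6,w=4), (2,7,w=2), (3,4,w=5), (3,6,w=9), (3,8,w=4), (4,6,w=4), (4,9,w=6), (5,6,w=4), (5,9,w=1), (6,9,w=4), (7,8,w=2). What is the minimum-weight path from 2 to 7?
2 (path: 2 -> 7; weights 2 = 2)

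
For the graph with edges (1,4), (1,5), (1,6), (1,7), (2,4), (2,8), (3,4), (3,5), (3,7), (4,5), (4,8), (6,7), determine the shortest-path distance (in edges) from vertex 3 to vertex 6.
2 (path: 3 -> 7 -> 6, 2 edges)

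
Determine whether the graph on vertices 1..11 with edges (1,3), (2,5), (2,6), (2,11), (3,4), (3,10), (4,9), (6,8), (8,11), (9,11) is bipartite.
Yes. Partition: {1, 4, 5, 6, 7, 10, 11}, {2, 3, 8, 9}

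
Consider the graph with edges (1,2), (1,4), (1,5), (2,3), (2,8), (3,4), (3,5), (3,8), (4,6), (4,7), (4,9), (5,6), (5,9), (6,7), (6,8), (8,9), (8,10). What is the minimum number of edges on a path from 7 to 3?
2 (path: 7 -> 4 -> 3, 2 edges)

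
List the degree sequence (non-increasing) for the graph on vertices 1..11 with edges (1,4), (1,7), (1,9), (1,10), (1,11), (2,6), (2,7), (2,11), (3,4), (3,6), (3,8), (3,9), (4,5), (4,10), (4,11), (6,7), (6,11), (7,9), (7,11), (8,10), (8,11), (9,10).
[6, 5, 5, 5, 4, 4, 4, 4, 3, 3, 1] (degrees: deg(1)=5, deg(2)=3, deg(3)=4, deg(4)=5, deg(5)=1, deg(6)=4, deg(7)=5, deg(8)=3, deg(9)=4, deg(10)=4, deg(11)=6)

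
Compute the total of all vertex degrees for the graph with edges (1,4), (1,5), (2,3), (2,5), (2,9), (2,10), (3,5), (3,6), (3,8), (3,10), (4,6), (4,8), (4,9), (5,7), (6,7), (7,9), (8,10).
34 (handshake: sum of degrees = 2|E| = 2 x 17 = 34)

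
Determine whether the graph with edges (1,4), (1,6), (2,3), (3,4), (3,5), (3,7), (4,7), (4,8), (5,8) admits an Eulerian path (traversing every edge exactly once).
Yes (the graph is connected and exactly 2 vertices have odd degree: {2, 6}; any Eulerian path must start and end at those)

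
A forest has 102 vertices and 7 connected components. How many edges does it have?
95 (Each of the 7 component trees on V_i vertices has V_i - 1 edges; summing gives V - C = 102 - 7 = 95)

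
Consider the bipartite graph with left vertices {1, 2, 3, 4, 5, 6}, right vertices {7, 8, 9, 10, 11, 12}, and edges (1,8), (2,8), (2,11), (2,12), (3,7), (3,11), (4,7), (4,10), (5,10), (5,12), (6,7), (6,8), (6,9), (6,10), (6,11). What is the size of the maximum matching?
6 (matching: (1,8), (2,12), (3,11), (4,7), (5,10), (6,9); upper bound min(|L|,|R|) = min(6,6) = 6)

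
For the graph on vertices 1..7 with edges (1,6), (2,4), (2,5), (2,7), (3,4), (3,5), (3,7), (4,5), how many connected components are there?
2 (components: {1, 6}, {2, 3, 4, 5, 7})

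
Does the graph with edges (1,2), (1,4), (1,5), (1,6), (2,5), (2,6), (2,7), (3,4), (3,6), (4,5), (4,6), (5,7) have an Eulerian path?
Yes — and in fact it has an Eulerian circuit (the graph is connected and all 7 vertices have even degree)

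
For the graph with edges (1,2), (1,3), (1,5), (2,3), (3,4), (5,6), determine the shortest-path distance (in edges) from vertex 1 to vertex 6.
2 (path: 1 -> 5 -> 6, 2 edges)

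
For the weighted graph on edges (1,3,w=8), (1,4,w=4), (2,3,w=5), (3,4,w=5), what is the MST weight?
14 (MST edges: (1,4,w=4), (2,3,w=5), (3,4,w=5); sum of weights 4 + 5 + 5 = 14)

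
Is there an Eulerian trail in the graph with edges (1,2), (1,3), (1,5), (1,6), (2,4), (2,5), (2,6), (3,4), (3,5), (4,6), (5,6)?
Yes (the graph is connected and exactly 2 vertices have odd degree: {3, 4}; any Eulerian path must start and end at those)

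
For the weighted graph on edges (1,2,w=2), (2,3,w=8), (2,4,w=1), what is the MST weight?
11 (MST edges: (1,2,w=2), (2,3,w=8), (2,4,w=1); sum of weights 2 + 8 + 1 = 11)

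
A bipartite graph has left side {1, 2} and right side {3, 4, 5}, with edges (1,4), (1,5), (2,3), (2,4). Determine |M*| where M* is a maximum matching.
2 (matching: (1,5), (2,4); upper bound min(|L|,|R|) = min(2,3) = 2)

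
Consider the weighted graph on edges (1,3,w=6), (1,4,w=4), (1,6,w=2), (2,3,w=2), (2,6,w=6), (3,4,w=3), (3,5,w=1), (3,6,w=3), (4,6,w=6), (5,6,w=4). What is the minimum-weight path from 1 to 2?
7 (path: 1 -> 6 -> 3 -> 2; weights 2 + 3 + 2 = 7)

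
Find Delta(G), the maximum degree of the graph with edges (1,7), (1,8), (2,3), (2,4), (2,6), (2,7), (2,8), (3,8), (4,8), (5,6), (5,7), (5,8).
5 (attained at vertices 2, 8)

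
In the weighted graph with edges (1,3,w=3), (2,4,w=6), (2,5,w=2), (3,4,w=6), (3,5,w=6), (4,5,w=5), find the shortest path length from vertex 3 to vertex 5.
6 (path: 3 -> 5; weights 6 = 6)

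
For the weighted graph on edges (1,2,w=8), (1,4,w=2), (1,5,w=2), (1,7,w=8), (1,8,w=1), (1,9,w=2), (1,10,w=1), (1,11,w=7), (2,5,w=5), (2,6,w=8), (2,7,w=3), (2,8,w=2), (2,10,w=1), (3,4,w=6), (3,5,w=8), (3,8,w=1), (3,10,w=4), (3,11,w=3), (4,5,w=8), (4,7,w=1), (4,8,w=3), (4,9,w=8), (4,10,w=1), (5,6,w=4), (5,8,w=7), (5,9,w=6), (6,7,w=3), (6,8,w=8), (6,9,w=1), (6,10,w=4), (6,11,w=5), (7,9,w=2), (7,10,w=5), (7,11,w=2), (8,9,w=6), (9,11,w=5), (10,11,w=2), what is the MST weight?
13 (MST edges: (1,5,w=2), (1,8,w=1), (1,9,w=2), (1,10,w=1), (2,10,w=1), (3,8,w=1), (4,7,w=1), (4,10,w=1), (6,9,w=1), (7,11,w=2); sum of weights 2 + 1 + 2 + 1 + 1 + 1 + 1 + 1 + 1 + 2 = 13)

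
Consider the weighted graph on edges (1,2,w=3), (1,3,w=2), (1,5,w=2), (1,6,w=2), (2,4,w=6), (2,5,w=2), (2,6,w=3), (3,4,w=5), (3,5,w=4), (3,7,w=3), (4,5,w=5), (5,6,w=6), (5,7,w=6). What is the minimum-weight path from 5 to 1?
2 (path: 5 -> 1; weights 2 = 2)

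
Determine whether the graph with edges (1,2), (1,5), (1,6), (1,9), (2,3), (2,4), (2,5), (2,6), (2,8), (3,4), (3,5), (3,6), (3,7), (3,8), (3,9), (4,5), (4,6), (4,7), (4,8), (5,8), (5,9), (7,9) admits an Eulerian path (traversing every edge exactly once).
Yes (the graph is connected and exactly 2 vertices have odd degree: {3, 7}; any Eulerian path must start and end at those)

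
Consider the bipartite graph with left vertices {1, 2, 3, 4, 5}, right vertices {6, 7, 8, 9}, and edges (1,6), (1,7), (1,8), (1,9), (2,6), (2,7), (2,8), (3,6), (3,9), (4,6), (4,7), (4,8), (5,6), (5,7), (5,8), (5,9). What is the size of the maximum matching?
4 (matching: (1,9), (2,8), (3,6), (4,7); upper bound min(|L|,|R|) = min(5,4) = 4)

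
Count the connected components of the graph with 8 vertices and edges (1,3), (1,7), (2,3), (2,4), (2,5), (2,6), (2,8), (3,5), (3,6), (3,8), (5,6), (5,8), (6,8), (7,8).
1 (components: {1, 2, 3, 4, 5, 6, 7, 8})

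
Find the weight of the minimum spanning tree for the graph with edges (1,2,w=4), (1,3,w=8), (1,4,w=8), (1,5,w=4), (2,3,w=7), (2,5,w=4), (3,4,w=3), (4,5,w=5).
16 (MST edges: (1,2,w=4), (1,5,w=4), (3,4,w=3), (4,5,w=5); sum of weights 4 + 4 + 3 + 5 = 16)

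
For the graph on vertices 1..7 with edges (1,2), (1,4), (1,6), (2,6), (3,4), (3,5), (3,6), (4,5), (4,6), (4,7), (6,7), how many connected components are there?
1 (components: {1, 2, 3, 4, 5, 6, 7})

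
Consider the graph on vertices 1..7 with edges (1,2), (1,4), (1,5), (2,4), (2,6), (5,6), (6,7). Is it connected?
No, it has 2 components: {1, 2, 4, 5, 6, 7}, {3}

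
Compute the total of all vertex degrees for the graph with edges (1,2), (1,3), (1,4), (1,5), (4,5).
10 (handshake: sum of degrees = 2|E| = 2 x 5 = 10)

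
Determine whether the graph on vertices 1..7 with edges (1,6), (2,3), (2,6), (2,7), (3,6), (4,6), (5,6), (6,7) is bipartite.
No (odd cycle of length 3: 3 -> 6 -> 2 -> 3)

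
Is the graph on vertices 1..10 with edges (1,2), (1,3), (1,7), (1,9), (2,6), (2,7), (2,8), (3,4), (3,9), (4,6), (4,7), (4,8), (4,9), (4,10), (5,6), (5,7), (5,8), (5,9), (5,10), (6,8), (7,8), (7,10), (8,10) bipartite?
No (odd cycle of length 3: 9 -> 1 -> 3 -> 9)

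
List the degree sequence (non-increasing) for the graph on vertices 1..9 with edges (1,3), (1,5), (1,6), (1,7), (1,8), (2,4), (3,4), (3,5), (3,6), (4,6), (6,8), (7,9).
[5, 4, 4, 3, 2, 2, 2, 1, 1] (degrees: deg(1)=5, deg(2)=1, deg(3)=4, deg(4)=3, deg(5)=2, deg(6)=4, deg(7)=2, deg(8)=2, deg(9)=1)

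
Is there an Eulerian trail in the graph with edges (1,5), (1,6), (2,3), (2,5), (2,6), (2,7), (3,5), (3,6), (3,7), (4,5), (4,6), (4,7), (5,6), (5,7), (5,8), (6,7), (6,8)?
No (4 vertices have odd degree: {4, 5, 6, 7}; Eulerian path requires 0 or 2)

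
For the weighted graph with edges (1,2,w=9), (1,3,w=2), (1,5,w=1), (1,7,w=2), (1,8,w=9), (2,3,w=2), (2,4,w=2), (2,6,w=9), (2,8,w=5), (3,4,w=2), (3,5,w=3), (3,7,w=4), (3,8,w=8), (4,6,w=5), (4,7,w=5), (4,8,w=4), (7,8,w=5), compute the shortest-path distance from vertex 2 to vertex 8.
5 (path: 2 -> 8; weights 5 = 5)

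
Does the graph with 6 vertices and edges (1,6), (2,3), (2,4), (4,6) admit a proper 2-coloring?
Yes. Partition: {1, 3, 4, 5}, {2, 6}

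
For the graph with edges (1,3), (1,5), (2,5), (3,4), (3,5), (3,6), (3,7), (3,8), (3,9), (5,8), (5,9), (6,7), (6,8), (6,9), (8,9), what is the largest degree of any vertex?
7 (attained at vertex 3)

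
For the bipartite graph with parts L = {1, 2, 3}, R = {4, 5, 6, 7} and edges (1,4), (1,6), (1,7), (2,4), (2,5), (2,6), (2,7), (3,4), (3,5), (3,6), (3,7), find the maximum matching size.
3 (matching: (1,7), (2,6), (3,5); upper bound min(|L|,|R|) = min(3,4) = 3)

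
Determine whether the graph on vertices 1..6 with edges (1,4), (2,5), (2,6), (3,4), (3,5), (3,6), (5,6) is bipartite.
No (odd cycle of length 3: 5 -> 3 -> 6 -> 5)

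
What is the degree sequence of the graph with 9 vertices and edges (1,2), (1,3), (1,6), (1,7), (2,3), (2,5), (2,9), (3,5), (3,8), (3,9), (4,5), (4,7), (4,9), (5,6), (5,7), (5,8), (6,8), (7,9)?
[6, 5, 4, 4, 4, 4, 3, 3, 3] (degrees: deg(1)=4, deg(2)=4, deg(3)=5, deg(4)=3, deg(5)=6, deg(6)=3, deg(7)=4, deg(8)=3, deg(9)=4)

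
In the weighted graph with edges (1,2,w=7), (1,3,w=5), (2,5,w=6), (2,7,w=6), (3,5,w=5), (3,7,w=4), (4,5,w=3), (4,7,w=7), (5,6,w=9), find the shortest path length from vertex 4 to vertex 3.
8 (path: 4 -> 5 -> 3; weights 3 + 5 = 8)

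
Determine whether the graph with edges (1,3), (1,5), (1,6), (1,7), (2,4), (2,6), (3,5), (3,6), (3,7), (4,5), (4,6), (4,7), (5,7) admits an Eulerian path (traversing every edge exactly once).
Yes — and in fact it has an Eulerian circuit (the graph is connected and all 7 vertices have even degree)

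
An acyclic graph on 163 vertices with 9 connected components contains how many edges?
154 (Each of the 9 component trees on V_i vertices has V_i - 1 edges; summing gives V - C = 163 - 9 = 154)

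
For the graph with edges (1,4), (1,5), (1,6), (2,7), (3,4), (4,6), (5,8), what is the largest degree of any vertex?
3 (attained at vertices 1, 4)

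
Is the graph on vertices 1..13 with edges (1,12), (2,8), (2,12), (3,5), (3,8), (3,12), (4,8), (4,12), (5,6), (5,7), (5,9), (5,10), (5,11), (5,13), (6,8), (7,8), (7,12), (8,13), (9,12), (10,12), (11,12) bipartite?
Yes. Partition: {1, 2, 3, 4, 6, 7, 9, 10, 11, 13}, {5, 8, 12}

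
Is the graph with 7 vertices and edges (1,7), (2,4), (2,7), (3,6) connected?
No, it has 3 components: {1, 2, 4, 7}, {3, 6}, {5}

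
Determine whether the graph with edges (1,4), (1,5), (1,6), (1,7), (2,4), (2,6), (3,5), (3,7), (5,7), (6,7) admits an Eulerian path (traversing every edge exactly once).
Yes (the graph is connected and exactly 2 vertices have odd degree: {5, 6}; any Eulerian path must start and end at those)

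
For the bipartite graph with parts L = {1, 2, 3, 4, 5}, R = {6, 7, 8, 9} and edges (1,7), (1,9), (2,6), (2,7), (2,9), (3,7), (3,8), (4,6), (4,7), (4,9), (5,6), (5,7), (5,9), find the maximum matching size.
4 (matching: (1,9), (2,7), (3,8), (4,6); upper bound min(|L|,|R|) = min(5,4) = 4)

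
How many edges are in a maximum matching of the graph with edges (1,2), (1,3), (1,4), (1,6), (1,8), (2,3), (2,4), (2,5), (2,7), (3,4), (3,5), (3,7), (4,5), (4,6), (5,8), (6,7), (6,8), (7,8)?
4 (matching: (1,8), (2,5), (3,7), (4,6); upper bound floor(n/2) = floor(8/2) = 4)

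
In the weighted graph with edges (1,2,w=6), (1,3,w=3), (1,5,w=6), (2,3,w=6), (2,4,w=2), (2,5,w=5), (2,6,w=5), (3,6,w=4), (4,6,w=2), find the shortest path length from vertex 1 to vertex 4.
8 (path: 1 -> 2 -> 4; weights 6 + 2 = 8)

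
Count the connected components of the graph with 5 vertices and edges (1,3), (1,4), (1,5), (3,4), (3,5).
2 (components: {1, 3, 4, 5}, {2})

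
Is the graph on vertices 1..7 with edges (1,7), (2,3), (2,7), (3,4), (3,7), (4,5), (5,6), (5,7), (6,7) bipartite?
No (odd cycle of length 3: 5 -> 7 -> 6 -> 5)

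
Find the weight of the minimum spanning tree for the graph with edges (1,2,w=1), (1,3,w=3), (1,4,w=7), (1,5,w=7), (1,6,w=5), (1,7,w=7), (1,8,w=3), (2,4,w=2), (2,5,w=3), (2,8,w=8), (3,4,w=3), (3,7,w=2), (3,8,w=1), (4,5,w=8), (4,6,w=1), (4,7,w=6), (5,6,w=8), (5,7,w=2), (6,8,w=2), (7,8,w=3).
11 (MST edges: (1,2,w=1), (2,4,w=2), (3,7,w=2), (3,8,w=1), (4,6,w=1), (5,7,w=2), (6,8,w=2); sum of weights 1 + 2 + 2 + 1 + 1 + 2 + 2 = 11)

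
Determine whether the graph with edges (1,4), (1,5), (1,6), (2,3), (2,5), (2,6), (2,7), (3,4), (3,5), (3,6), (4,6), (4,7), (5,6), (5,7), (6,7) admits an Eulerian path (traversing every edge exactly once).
Yes (the graph is connected and exactly 2 vertices have odd degree: {1, 5}; any Eulerian path must start and end at those)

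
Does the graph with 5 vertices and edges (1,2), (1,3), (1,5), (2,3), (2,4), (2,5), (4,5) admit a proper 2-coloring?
No (odd cycle of length 3: 3 -> 1 -> 2 -> 3)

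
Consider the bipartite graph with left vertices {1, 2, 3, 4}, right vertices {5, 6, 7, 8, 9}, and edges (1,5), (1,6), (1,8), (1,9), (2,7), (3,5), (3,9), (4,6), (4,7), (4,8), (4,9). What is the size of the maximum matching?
4 (matching: (1,6), (2,7), (3,9), (4,8); upper bound min(|L|,|R|) = min(4,5) = 4)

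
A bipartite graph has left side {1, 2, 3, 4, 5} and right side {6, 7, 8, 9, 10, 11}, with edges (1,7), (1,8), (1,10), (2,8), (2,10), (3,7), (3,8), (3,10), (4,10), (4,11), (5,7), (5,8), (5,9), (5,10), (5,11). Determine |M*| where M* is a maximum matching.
5 (matching: (1,10), (2,8), (3,7), (4,11), (5,9); upper bound min(|L|,|R|) = min(5,6) = 5)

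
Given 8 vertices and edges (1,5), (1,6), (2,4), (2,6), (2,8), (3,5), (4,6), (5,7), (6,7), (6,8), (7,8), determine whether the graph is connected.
Yes (BFS from 1 visits [1, 5, 6, 3, 7, 2, 4, 8] — all 8 vertices reached)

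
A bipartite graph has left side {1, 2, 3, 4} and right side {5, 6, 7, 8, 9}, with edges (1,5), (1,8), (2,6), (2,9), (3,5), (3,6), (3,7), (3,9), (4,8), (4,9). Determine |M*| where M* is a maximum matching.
4 (matching: (1,8), (2,6), (3,7), (4,9); upper bound min(|L|,|R|) = min(4,5) = 4)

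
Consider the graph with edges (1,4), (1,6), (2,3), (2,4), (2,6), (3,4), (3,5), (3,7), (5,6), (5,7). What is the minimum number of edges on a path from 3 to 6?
2 (path: 3 -> 5 -> 6, 2 edges)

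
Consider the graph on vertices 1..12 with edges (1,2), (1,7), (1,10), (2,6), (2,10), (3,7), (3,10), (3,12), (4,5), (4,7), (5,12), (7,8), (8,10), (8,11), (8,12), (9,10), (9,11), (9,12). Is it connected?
Yes (BFS from 1 visits [1, 2, 7, 10, 6, 3, 4, 8, 9, 12, 5, 11] — all 12 vertices reached)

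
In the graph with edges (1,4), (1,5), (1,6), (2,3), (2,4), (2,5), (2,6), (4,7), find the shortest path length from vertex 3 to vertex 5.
2 (path: 3 -> 2 -> 5, 2 edges)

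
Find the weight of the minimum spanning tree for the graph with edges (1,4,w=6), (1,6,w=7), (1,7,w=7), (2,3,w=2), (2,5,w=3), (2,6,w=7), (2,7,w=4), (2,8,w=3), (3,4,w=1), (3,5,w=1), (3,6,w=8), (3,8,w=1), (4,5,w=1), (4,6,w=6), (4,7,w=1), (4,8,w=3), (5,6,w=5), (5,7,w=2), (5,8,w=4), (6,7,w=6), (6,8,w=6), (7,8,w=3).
17 (MST edges: (1,4,w=6), (2,3,w=2), (3,4,w=1), (3,5,w=1), (3,8,w=1), (4,7,w=1), (5,6,w=5); sum of weights 6 + 2 + 1 + 1 + 1 + 1 + 5 = 17)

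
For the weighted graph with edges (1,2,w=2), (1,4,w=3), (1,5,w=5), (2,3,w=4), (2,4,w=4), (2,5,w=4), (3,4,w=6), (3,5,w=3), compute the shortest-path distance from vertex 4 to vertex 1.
3 (path: 4 -> 1; weights 3 = 3)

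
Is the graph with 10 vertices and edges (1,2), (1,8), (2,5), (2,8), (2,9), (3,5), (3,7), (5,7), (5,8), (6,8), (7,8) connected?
No, it has 3 components: {1, 2, 3, 5, 6, 7, 8, 9}, {4}, {10}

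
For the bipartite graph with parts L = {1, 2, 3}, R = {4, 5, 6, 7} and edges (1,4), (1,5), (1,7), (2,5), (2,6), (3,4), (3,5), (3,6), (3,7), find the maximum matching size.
3 (matching: (1,7), (2,6), (3,5); upper bound min(|L|,|R|) = min(3,4) = 3)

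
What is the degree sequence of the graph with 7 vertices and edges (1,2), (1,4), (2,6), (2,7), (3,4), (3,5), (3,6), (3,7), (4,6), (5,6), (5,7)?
[4, 4, 3, 3, 3, 3, 2] (degrees: deg(1)=2, deg(2)=3, deg(3)=4, deg(4)=3, deg(5)=3, deg(6)=4, deg(7)=3)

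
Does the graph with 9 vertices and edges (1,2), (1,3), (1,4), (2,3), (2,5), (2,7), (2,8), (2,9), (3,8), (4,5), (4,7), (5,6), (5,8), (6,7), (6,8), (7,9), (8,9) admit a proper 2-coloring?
No (odd cycle of length 3: 2 -> 1 -> 3 -> 2)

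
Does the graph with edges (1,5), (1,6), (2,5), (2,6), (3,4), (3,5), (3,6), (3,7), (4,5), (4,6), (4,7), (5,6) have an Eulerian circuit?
No (2 vertices have odd degree: {5, 6}; Eulerian circuit requires 0)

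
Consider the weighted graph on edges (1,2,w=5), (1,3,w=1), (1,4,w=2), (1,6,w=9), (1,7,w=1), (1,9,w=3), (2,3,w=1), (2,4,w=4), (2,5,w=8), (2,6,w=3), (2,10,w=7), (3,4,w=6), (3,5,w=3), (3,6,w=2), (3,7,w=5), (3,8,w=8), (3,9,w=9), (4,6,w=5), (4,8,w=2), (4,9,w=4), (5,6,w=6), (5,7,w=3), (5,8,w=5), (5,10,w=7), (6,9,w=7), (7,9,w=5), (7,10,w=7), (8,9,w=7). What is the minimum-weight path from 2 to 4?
4 (path: 2 -> 4; weights 4 = 4)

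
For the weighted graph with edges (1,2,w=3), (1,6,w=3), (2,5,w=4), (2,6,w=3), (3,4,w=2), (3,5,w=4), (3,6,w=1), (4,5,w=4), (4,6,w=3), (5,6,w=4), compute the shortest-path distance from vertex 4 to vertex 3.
2 (path: 4 -> 3; weights 2 = 2)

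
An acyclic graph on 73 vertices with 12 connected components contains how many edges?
61 (Each of the 12 component trees on V_i vertices has V_i - 1 edges; summing gives V - C = 73 - 12 = 61)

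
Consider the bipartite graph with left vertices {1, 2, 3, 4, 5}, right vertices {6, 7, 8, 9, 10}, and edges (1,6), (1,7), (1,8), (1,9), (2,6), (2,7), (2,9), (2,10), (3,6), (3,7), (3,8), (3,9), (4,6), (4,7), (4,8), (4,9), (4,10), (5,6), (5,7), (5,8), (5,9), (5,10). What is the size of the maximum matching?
5 (matching: (1,9), (2,10), (3,8), (4,7), (5,6); upper bound min(|L|,|R|) = min(5,5) = 5)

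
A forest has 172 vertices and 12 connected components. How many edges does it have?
160 (Each of the 12 component trees on V_i vertices has V_i - 1 edges; summing gives V - C = 172 - 12 = 160)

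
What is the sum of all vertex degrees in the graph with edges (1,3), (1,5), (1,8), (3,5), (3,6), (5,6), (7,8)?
14 (handshake: sum of degrees = 2|E| = 2 x 7 = 14)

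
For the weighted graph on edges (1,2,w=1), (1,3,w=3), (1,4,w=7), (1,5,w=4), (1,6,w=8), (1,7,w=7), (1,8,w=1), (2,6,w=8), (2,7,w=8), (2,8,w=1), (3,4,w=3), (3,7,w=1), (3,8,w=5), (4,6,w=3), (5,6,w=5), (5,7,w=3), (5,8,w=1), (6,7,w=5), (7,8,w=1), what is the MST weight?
11 (MST edges: (1,2,w=1), (1,8,w=1), (3,4,w=3), (3,7,w=1), (4,6,w=3), (5,8,w=1), (7,8,w=1); sum of weights 1 + 1 + 3 + 1 + 3 + 1 + 1 = 11)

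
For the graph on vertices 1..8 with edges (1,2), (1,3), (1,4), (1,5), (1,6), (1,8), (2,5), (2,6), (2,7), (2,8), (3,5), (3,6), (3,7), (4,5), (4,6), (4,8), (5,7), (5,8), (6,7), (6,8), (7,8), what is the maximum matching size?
4 (matching: (1,5), (2,6), (3,7), (4,8); upper bound floor(n/2) = floor(8/2) = 4)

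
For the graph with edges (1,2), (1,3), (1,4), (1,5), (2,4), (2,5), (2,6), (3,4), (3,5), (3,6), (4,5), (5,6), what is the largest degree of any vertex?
5 (attained at vertex 5)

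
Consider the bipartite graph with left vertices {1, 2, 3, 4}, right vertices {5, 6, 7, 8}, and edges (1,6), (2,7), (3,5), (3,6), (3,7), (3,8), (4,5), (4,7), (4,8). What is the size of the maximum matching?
4 (matching: (1,6), (2,7), (3,8), (4,5); upper bound min(|L|,|R|) = min(4,4) = 4)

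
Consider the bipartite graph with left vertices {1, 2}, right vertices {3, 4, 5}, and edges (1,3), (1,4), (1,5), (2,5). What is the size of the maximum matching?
2 (matching: (1,4), (2,5); upper bound min(|L|,|R|) = min(2,3) = 2)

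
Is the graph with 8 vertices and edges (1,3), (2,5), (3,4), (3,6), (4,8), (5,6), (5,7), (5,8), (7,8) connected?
Yes (BFS from 1 visits [1, 3, 4, 6, 8, 5, 7, 2] — all 8 vertices reached)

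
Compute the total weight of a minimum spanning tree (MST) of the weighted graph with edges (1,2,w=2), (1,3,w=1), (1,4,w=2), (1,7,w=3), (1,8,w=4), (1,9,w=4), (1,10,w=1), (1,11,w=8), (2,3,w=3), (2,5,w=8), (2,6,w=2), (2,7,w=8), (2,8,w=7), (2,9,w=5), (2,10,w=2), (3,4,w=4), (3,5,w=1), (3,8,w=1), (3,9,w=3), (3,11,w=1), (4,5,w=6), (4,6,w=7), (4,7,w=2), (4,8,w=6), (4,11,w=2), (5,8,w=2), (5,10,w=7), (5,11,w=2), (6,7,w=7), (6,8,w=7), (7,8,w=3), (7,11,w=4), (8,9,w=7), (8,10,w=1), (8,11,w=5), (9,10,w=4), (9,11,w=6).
16 (MST edges: (1,2,w=2), (1,3,w=1), (1,4,w=2), (1,10,w=1), (2,6,w=2), (3,5,w=1), (3,8,w=1), (3,9,w=3), (3,11,w=1), (4,7,w=2); sum of weights 2 + 1 + 2 + 1 + 2 + 1 + 1 + 3 + 1 + 2 = 16)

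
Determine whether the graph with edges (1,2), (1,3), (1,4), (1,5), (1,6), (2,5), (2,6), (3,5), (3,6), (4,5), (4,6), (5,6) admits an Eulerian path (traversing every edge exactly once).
No (6 vertices have odd degree: {1, 2, 3, 4, 5, 6}; Eulerian path requires 0 or 2)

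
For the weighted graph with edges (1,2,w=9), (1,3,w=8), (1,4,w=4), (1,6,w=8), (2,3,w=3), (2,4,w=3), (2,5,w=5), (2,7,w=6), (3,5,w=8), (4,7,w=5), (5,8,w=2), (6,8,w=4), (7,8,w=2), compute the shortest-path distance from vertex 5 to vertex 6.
6 (path: 5 -> 8 -> 6; weights 2 + 4 = 6)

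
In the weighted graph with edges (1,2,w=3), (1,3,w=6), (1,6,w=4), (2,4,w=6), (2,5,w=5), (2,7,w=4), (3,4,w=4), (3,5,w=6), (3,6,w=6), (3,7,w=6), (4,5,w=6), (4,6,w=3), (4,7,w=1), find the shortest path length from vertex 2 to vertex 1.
3 (path: 2 -> 1; weights 3 = 3)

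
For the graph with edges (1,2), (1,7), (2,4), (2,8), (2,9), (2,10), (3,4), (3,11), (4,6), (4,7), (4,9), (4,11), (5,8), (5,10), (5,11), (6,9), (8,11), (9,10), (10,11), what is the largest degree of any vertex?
6 (attained at vertex 4)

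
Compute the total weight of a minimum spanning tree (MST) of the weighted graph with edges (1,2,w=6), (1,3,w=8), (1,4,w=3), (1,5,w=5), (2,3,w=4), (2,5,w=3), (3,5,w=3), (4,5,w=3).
12 (MST edges: (1,4,w=3), (2,5,w=3), (3,5,w=3), (4,5,w=3); sum of weights 3 + 3 + 3 + 3 = 12)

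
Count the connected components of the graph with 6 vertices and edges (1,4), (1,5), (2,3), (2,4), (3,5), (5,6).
1 (components: {1, 2, 3, 4, 5, 6})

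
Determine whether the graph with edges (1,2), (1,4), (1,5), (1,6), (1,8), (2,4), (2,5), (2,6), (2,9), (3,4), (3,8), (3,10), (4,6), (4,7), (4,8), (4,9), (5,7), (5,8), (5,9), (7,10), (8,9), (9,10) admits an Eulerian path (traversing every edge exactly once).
No (10 vertices have odd degree: {1, 2, 3, 4, 5, 6, 7, 8, 9, 10}; Eulerian path requires 0 or 2)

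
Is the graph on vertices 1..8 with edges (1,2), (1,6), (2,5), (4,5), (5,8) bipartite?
Yes. Partition: {1, 3, 5, 7}, {2, 4, 6, 8}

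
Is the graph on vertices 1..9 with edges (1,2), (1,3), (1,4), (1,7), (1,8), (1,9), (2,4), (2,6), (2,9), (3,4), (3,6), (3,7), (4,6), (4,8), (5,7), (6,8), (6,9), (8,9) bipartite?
No (odd cycle of length 3: 9 -> 1 -> 2 -> 9)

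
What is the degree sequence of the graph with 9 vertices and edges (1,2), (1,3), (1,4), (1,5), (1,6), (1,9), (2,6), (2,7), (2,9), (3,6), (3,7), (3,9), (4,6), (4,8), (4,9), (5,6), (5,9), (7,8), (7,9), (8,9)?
[7, 6, 5, 4, 4, 4, 4, 3, 3] (degrees: deg(1)=6, deg(2)=4, deg(3)=4, deg(4)=4, deg(5)=3, deg(6)=5, deg(7)=4, deg(8)=3, deg(9)=7)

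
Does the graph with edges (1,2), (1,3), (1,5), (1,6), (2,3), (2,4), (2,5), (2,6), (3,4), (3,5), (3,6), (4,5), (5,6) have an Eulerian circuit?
No (4 vertices have odd degree: {2, 3, 4, 5}; Eulerian circuit requires 0)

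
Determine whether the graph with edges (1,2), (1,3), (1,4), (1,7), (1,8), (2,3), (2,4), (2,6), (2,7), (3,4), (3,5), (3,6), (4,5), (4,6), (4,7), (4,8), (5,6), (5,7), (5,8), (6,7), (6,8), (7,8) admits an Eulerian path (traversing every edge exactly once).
No (6 vertices have odd degree: {1, 2, 3, 4, 5, 8}; Eulerian path requires 0 or 2)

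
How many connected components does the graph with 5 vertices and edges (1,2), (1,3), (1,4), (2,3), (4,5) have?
1 (components: {1, 2, 3, 4, 5})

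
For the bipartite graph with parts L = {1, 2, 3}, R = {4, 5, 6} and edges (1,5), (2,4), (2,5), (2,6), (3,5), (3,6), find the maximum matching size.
3 (matching: (1,5), (2,4), (3,6); upper bound min(|L|,|R|) = min(3,3) = 3)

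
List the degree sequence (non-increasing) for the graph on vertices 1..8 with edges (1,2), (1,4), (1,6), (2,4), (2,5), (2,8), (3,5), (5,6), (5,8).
[4, 4, 3, 2, 2, 2, 1, 0] (degrees: deg(1)=3, deg(2)=4, deg(3)=1, deg(4)=2, deg(5)=4, deg(6)=2, deg(7)=0, deg(8)=2)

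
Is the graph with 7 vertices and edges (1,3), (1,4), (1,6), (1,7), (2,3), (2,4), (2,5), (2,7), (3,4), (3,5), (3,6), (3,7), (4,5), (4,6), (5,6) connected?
Yes (BFS from 1 visits [1, 3, 4, 6, 7, 2, 5] — all 7 vertices reached)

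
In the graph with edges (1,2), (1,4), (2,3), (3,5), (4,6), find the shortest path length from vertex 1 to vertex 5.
3 (path: 1 -> 2 -> 3 -> 5, 3 edges)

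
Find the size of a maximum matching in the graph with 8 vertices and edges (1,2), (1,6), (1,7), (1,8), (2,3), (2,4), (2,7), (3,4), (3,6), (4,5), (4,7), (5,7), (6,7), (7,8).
4 (matching: (1,6), (2,3), (4,5), (7,8); upper bound floor(n/2) = floor(8/2) = 4)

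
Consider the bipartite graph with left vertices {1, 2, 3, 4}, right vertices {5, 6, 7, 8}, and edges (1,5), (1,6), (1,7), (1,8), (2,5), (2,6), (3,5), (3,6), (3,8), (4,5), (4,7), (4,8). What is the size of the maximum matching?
4 (matching: (1,8), (2,6), (3,5), (4,7); upper bound min(|L|,|R|) = min(4,4) = 4)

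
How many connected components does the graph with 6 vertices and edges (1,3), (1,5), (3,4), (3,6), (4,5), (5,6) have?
2 (components: {1, 3, 4, 5, 6}, {2})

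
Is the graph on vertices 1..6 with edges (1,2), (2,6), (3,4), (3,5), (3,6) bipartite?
Yes. Partition: {1, 4, 5, 6}, {2, 3}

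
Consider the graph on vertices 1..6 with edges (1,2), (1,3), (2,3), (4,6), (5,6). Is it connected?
No, it has 2 components: {1, 2, 3}, {4, 5, 6}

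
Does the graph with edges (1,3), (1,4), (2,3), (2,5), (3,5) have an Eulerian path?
Yes (the graph is connected and exactly 2 vertices have odd degree: {3, 4}; any Eulerian path must start and end at those)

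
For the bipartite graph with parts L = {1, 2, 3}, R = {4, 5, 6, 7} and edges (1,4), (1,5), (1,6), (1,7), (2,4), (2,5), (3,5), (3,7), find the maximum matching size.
3 (matching: (1,6), (2,5), (3,7); upper bound min(|L|,|R|) = min(3,4) = 3)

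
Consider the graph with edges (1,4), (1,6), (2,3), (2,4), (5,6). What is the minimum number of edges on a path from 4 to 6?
2 (path: 4 -> 1 -> 6, 2 edges)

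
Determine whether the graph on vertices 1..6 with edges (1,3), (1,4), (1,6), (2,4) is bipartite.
Yes. Partition: {1, 2, 5}, {3, 4, 6}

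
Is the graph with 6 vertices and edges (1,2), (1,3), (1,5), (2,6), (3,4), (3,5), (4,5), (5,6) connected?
Yes (BFS from 1 visits [1, 2, 3, 5, 6, 4] — all 6 vertices reached)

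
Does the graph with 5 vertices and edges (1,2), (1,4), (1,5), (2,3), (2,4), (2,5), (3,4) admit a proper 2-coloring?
No (odd cycle of length 3: 2 -> 1 -> 5 -> 2)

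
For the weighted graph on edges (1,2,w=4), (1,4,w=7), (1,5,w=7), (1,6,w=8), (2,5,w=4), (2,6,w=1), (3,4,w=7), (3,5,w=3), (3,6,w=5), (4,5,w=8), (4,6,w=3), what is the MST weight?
15 (MST edges: (1,2,w=4), (2,5,w=4), (2,6,w=1), (3,5,w=3), (4,6,w=3); sum of weights 4 + 4 + 1 + 3 + 3 = 15)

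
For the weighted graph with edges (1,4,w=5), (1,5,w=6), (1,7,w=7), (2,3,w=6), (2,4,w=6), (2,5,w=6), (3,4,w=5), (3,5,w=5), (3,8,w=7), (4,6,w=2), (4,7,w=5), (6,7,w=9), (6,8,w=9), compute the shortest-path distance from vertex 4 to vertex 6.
2 (path: 4 -> 6; weights 2 = 2)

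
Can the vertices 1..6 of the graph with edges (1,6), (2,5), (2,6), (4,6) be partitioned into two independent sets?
Yes. Partition: {1, 2, 3, 4}, {5, 6}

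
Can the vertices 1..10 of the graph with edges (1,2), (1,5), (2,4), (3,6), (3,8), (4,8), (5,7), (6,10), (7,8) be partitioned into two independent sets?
Yes. Partition: {1, 3, 4, 7, 9, 10}, {2, 5, 6, 8}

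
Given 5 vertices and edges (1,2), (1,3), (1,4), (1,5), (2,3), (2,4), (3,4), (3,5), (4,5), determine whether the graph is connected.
Yes (BFS from 1 visits [1, 2, 3, 4, 5] — all 5 vertices reached)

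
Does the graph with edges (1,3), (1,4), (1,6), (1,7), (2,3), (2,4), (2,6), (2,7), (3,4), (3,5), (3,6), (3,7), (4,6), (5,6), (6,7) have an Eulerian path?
Yes — and in fact it has an Eulerian circuit (the graph is connected and all 7 vertices have even degree)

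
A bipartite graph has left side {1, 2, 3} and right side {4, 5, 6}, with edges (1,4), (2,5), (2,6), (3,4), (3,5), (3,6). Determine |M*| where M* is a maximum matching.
3 (matching: (1,4), (2,6), (3,5); upper bound min(|L|,|R|) = min(3,3) = 3)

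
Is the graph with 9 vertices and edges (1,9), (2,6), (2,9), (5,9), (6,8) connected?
No, it has 4 components: {1, 2, 5, 6, 8, 9}, {3}, {4}, {7}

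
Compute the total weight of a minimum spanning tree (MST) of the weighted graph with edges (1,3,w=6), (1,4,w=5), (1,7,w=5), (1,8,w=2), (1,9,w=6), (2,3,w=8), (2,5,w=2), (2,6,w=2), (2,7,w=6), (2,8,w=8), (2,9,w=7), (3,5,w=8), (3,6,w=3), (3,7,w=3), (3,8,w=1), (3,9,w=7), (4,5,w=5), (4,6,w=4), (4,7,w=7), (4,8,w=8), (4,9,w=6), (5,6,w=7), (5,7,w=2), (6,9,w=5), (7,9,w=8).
21 (MST edges: (1,8,w=2), (2,5,w=2), (2,6,w=2), (3,7,w=3), (3,8,w=1), (4,6,w=4), (5,7,w=2), (6,9,w=5); sum of weights 2 + 2 + 2 + 3 + 1 + 4 + 2 + 5 = 21)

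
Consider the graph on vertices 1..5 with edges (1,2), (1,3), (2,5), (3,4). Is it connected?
Yes (BFS from 1 visits [1, 2, 3, 5, 4] — all 5 vertices reached)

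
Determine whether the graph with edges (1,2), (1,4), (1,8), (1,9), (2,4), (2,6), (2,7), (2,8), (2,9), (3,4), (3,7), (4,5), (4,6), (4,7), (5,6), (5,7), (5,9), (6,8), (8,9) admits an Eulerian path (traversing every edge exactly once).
Yes — and in fact it has an Eulerian circuit (the graph is connected and all 9 vertices have even degree)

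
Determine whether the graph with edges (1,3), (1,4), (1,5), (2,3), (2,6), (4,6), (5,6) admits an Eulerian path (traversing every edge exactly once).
Yes (the graph is connected and exactly 2 vertices have odd degree: {1, 6}; any Eulerian path must start and end at those)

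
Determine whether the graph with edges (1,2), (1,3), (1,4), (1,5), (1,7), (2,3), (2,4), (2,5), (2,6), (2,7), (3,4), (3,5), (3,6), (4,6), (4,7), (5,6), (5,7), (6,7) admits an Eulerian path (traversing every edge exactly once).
No (6 vertices have odd degree: {1, 3, 4, 5, 6, 7}; Eulerian path requires 0 or 2)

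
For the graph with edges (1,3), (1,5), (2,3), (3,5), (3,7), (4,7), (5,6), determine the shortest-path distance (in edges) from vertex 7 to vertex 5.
2 (path: 7 -> 3 -> 5, 2 edges)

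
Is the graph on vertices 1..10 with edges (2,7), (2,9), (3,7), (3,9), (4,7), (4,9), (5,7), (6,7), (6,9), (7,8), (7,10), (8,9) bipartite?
Yes. Partition: {1, 2, 3, 4, 5, 6, 8, 10}, {7, 9}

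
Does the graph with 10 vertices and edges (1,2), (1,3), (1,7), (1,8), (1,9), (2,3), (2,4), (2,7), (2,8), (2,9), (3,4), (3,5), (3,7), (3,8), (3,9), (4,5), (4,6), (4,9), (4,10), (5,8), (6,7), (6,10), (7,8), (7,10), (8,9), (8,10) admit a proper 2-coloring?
No (odd cycle of length 3: 7 -> 1 -> 8 -> 7)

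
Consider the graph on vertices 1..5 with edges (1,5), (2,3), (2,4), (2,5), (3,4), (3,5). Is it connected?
Yes (BFS from 1 visits [1, 5, 2, 3, 4] — all 5 vertices reached)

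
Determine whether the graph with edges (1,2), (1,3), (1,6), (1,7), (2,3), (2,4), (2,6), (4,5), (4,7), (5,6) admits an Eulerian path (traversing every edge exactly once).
Yes (the graph is connected and exactly 2 vertices have odd degree: {4, 6}; any Eulerian path must start and end at those)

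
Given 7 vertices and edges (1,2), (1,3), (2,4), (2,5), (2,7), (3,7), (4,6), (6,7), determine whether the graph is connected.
Yes (BFS from 1 visits [1, 2, 3, 4, 5, 7, 6] — all 7 vertices reached)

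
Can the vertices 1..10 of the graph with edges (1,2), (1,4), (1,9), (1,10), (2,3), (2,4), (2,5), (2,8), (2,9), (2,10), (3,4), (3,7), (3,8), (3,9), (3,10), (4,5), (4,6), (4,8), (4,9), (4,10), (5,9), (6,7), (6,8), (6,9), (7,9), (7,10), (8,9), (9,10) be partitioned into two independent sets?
No (odd cycle of length 3: 9 -> 1 -> 2 -> 9)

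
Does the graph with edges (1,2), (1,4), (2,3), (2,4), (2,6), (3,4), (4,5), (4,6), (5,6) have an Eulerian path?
Yes (the graph is connected and exactly 2 vertices have odd degree: {4, 6}; any Eulerian path must start and end at those)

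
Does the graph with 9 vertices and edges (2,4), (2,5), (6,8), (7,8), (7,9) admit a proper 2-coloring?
Yes. Partition: {1, 2, 3, 8, 9}, {4, 5, 6, 7}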